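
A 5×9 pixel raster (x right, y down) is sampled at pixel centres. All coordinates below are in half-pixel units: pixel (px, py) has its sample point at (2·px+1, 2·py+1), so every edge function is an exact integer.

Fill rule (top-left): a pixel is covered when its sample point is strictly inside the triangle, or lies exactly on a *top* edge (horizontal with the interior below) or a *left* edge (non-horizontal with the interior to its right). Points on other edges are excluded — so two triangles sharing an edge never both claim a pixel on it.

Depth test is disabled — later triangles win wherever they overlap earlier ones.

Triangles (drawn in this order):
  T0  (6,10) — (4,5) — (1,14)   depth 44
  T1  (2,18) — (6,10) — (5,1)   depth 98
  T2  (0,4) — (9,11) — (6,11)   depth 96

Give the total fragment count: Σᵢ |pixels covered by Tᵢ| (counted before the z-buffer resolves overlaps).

T0:
  2·area = 33  (B↔C swapped to make it positive)
  edge (6, 10)→(1, 14): d=(-5,4) right/bottom  bias=-1
  edge (1, 14)→(4, 5): d=(3,-9) top-left  bias=+0
  edge (4, 5)→(6, 10): d=(2,5) right/bottom  bias=-1
    (1,4)@(3, 9): e=[17,3,13] → #
    (2,4)@(5, 9): e=[9,21,3] → #
    (3,4)@(7, 9): e=[1,39,-7] → ·
    (1,5)@(3, 11): e=[7,9,17] → #
    (2,5)@(5, 11): e=[-1,27,7] → ·
    (1,6)@(3, 13): e=[-3,15,21] → ·
  covered (3 px):
    · · · · ·
    · · · · ·
    · · · · ·
    · · · · ·
    · # # · ·
    · # · · ·
    · · · · ·
    · · · · ·
    · · · · ·
T1:
  2·area = 44  (B↔C swapped to make it positive)
  edge (2, 18)→(5, 1): d=(3,-17) top-left  bias=+0
  edge (5, 1)→(6, 10): d=(1,9) right/bottom  bias=-1
  edge (6, 10)→(2, 18): d=(-4,8) right/bottom  bias=-1
    (2,0)@(5, 1): e=[0,0,44] → ·  [on edge]
    (2,1)@(5, 3): e=[6,2,36] → #
    (3,1)@(7, 3): e=[40,-16,20] → ·
    (2,2)@(5, 5): e=[12,4,28] → #
    (3,2)@(7, 5): e=[46,-14,12] → ·
    (2,3)@(5, 7): e=[18,6,20] → #
    (3,3)@(7, 7): e=[52,-12,4] → ·
    (2,4)@(5, 9): e=[24,8,12] → #
    (3,4)@(7, 9): e=[58,-10,-4] → ·
    (2,5)@(5, 11): e=[30,10,4] → #
    (3,5)@(7, 11): e=[64,-8,-12] → ·
    (1,6)@(3, 13): e=[2,30,12] → #
  covered (7 px):
    · · · · ·
    · · # · ·
    · · # · ·
    · · # · ·
    · · # · ·
    · · # · ·
    · # · · ·
    · # · · ·
    · · · · ·
T2:
  2·area = 21
  edge (0, 4)→(9, 11): d=(9,7) right/bottom  bias=-1
  edge (9, 11)→(6, 11): d=(-3,0) right/bottom  bias=-1
  edge (6, 11)→(0, 4): d=(-6,-7) top-left  bias=+0
    (0,2)@(1, 5): e=[2,18,1] → #
    (1,2)@(3, 5): e=[-12,18,15] → ·
    (0,3)@(1, 7): e=[20,12,-11] → ·
    (1,3)@(3, 7): e=[6,12,3] → #
    (2,3)@(5, 7): e=[-8,12,17] → ·
    (1,4)@(3, 9): e=[24,6,-9] → ·
    (2,4)@(5, 9): e=[10,6,5] → #
    (3,4)@(7, 9): e=[-4,6,19] → ·
    (0,5)@(1, 11): e=[56,0,-35] → ·  [on edge]
    (1,5)@(3, 11): e=[42,0,-21] → ·  [on edge]
    (2,5)@(5, 11): e=[28,0,-7] → ·  [on edge]
    (3,5)@(7, 11): e=[14,0,7] → ·  [on edge]
    (4,5)@(9, 11): e=[0,0,21] → ·  [on edge]
  covered (3 px):
    · · · · ·
    · · · · ·
    # · · · ·
    · # · · ·
    · · # · ·
    · · · · ·
    · · · · ·
    · · · · ·
    · · · · ·

Final: 13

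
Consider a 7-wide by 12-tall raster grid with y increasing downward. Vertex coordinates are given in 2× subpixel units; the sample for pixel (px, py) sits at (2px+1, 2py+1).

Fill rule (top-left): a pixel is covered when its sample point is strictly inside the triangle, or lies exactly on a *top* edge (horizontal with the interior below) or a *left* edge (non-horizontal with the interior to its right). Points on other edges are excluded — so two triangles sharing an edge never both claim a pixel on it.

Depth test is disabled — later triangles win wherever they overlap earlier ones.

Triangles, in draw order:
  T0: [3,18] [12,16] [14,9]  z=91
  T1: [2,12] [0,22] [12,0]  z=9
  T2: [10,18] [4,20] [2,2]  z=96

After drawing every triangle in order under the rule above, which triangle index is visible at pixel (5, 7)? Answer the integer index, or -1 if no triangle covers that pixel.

T0:
  2·area = 59  (B↔C swapped to make it positive)
  edge (3, 18)→(14, 9): d=(11,-9) top-left  bias=+0
  edge (14, 9)→(12, 16): d=(-2,7) right/bottom  bias=-1
  edge (12, 16)→(3, 18): d=(-9,2) right/bottom  bias=-1
    (6,5)@(13, 11): e=[13,3,43] → #
    (5,6)@(11, 13): e=[17,13,29] → #
    (6,6)@(13, 13): e=[35,-1,25] → ·
    (3,7)@(7, 15): e=[3,37,19] → #
    (4,7)@(9, 15): e=[21,23,15] → #
    (6,7)@(13, 15): e=[57,-5,7] → ·
    (2,8)@(5, 17): e=[7,47,5] → #
    (4,8)@(9, 17): e=[43,19,-3] → ·
    (5,8)@(11, 17): e=[61,5,-7] → ·
    (2,9)@(5, 19): e=[29,43,-13] → ·
    (3,9)@(7, 19): e=[47,29,-17] → ·
  covered (7 px):
    · · · · · · ·
    · · · · · · ·
    · · · · · · ·
    · · · · · · ·
    · · · · · · ·
    · · · · · · #
    · · · · · # ·
    · · · # # # ·
    · · # # · · ·
    · · · · · · ·
    · · · · · · ·
    · · · · · · ·
T1:
  2·area = 76  (B↔C swapped to make it positive)
  edge (2, 12)→(12, 0): d=(10,-12) top-left  bias=+0
  edge (12, 0)→(0, 22): d=(-12,22) right/bottom  bias=-1
  edge (0, 22)→(2, 12): d=(2,-10) top-left  bias=+0
    (4,2)@(9, 5): e=[14,6,56] → #
    (5,2)@(11, 5): e=[38,-38,76] → ·
    (1,3)@(3, 7): e=[-38,114,0] → ·  [on edge]
    (3,3)@(7, 7): e=[10,26,40] → #
    (4,3)@(9, 7): e=[34,-18,60] → ·
    (2,4)@(5, 9): e=[6,46,24] → #
    (4,4)@(9, 9): e=[54,-42,64] → ·
    (1,5)@(3, 11): e=[2,66,8] → #
    (3,5)@(7, 11): e=[50,-22,48] → ·
    (1,6)@(3, 13): e=[22,42,12] → #
    (2,6)@(5, 13): e=[46,-2,32] → ·
    (1,7)@(3, 15): e=[42,18,16] → #
    (0,8)@(1, 17): e=[38,38,0] → #  [on edge]
  covered (10 px):
    · · · · · · ·
    · · · · · · ·
    · · · · # · ·
    · · · # · · ·
    · · # # · · ·
    · # # · · · ·
    · # · · · · ·
    · # · · · · ·
    # · · · · · ·
    # · · · · · ·
    · · · · · · ·
    · · · · · · ·
T2:
  2·area = 112
  edge (10, 18)→(4, 20): d=(-6,2) right/bottom  bias=-1
  edge (4, 20)→(2, 2): d=(-2,-18) top-left  bias=+0
  edge (2, 2)→(10, 18): d=(8,16) right/bottom  bias=-1
    (1,2)@(3, 5): e=[92,12,8] → #
    (2,2)@(5, 5): e=[88,48,-24] → ·
    (1,3)@(3, 7): e=[80,8,24] → #
    (2,3)@(5, 7): e=[76,44,-8] → ·
    (1,4)@(3, 9): e=[68,4,40] → #
    (2,4)@(5, 9): e=[64,40,8] → #
    (3,4)@(7, 9): e=[60,76,-24] → ·
    (1,5)@(3, 11): e=[56,0,56] → #  [on edge]
    (3,5)@(7, 11): e=[48,72,-8] → ·
    (1,6)@(3, 13): e=[44,-4,72] → ·
    (2,6)@(5, 13): e=[40,32,40] → #
    (3,6)@(7, 13): e=[36,68,8] → #
    (6,8)@(13, 17): e=[0,168,-56] → ·  [on edge]
    (3,9)@(7, 19): e=[0,56,56] → ·  [on edge]
    (0,10)@(1, 21): e=[0,-56,168] → ·  [on edge]
  covered (14 px):
    · · · · · · ·
    · · · · · · ·
    · # · · · · ·
    · # · · · · ·
    · # # · · · ·
    · # # · · · ·
    · · # # · · ·
    · · # # · · ·
    · · # # # · ·
    · · # · · · ·
    · · · · · · ·
    · · · · · · ·

Z-buffer (winner per pixel, '.' = empty):
  . . . . . . .
  . . . . . . .
  . 2 . . 1 . .
  . 2 . 1 . . .
  . 2 2 1 . . .
  . 2 2 . . . 0
  . 1 2 2 . 0 .
  . 1 2 2 0 0 .
  1 . 2 2 2 . .
  1 . 2 . . . .
  . . . . . . .
  . . . . . . .

Answer: 0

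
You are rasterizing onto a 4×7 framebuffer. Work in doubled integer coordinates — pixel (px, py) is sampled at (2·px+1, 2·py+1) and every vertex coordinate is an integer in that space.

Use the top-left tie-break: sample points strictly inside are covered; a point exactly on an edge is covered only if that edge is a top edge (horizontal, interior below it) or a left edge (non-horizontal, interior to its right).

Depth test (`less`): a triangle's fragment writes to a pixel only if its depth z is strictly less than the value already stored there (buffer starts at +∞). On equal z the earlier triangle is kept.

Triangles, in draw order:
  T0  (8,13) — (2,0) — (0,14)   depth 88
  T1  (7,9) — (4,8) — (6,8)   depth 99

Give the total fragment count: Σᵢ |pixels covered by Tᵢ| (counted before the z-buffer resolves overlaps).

T0:
  2·area = 110  (B↔C swapped to make it positive)
  edge (8, 13)→(0, 14): d=(-8,1) right/bottom  bias=-1
  edge (0, 14)→(2, 0): d=(2,-14) top-left  bias=+0
  edge (2, 0)→(8, 13): d=(6,13) right/bottom  bias=-1
    (1,1)@(3, 3): e=[85,20,5] → X
    (2,1)@(5, 3): e=[83,48,-21] → .
    (1,2)@(3, 5): e=[69,24,17] → X
    (2,2)@(5, 5): e=[67,52,-9] → .
    (0,3)@(1, 7): e=[55,0,55] → X  [on edge]
    (2,3)@(5, 7): e=[51,56,3] → X
    (3,3)@(7, 7): e=[49,84,-23] → .
    (0,4)@(1, 9): e=[39,4,67] → X
    (3,4)@(7, 9): e=[33,88,-11] → .
    (0,5)@(1, 11): e=[23,8,79] → X
    (3,5)@(7, 11): e=[17,92,1] → X
    (0,6)@(1, 13): e=[7,12,91] → X
  covered (16 px):
    . . . .
    . X . .
    . X . .
    X X X .
    X X X .
    X X X X
    X X X X
T1:
  2·area = 2
  edge (7, 9)→(4, 8): d=(-3,-1) top-left  bias=+0
  edge (4, 8)→(6, 8): d=(2,0) top-left  bias=+0
  edge (6, 8)→(7, 9): d=(1,1) right/bottom  bias=-1
    (0,1)@(1, 3): e=[12,-10,0] → .  [on edge]
    (1,2)@(3, 5): e=[8,-6,0] → .  [on edge]
    (0,3)@(1, 7): e=[0,-2,4] → .  [on edge]
    (2,3)@(5, 7): e=[4,-2,0] → .  [on edge]
    (3,4)@(7, 9): e=[0,2,0] → .  [on edge]
  covered (0 px):
    . . . .
    . . . .
    . . . .
    . . . .
    . . . .
    . . . .
    . . . .

Final: 16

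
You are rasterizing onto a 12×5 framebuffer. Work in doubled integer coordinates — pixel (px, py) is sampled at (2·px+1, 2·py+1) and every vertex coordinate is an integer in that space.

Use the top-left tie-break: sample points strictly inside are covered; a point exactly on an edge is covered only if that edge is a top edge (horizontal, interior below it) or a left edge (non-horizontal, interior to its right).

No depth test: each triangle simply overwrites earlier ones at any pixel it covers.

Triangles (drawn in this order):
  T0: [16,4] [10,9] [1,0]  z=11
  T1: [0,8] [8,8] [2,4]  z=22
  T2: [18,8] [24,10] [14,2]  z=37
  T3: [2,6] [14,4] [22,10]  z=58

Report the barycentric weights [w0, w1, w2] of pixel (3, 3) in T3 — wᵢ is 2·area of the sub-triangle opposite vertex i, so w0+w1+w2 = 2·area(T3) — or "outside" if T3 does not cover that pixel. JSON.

T0:
  2·area = 99
  edge (16, 4)→(10, 9): d=(-6,5) right/bottom  bias=-1
  edge (10, 9)→(1, 0): d=(-9,-9) top-left  bias=+0
  edge (1, 0)→(16, 4): d=(15,4) right/bottom  bias=-1
    (1,0)@(3, 1): e=[83,9,7] → X
    (2,0)@(5, 1): e=[73,27,-1] → .
    (1,1)@(3, 3): e=[71,-9,37] → .
    (2,1)@(5, 3): e=[61,9,29] → X
    (3,1)@(7, 3): e=[51,27,21] → X
    (4,1)@(9, 3): e=[41,45,13] → X
    (5,1)@(11, 3): e=[31,63,5] → X
    (6,1)@(13, 3): e=[21,81,-3] → .
    (2,2)@(5, 5): e=[49,-9,59] → .
    (3,2)@(7, 5): e=[39,9,51] → X
    (6,2)@(13, 5): e=[9,63,27] → X
    (7,2)@(15, 5): e=[-1,81,19] → .
  covered (11 px):
    . X . . . . . . . . . .
    . . X X X X . . . . . .
    . . . X X X X . . . . .
    . . . . X X . . . . . .
    . . . . . . . . . . . .
T1:
  2·area = 32  (B↔C swapped to make it positive)
  edge (0, 8)→(2, 4): d=(2,-4) top-left  bias=+0
  edge (2, 4)→(8, 8): d=(6,4) right/bottom  bias=-1
  edge (8, 8)→(0, 8): d=(-8,0) right/bottom  bias=-1
    (1,2)@(3, 5): e=[6,2,24] → X
    (2,2)@(5, 5): e=[14,-6,24] → .
    (0,3)@(1, 7): e=[2,22,8] → X
    (2,3)@(5, 7): e=[18,6,8] → X
    (3,3)@(7, 7): e=[26,-2,8] → .
    (0,4)@(1, 9): e=[6,34,-8] → .
    (1,4)@(3, 9): e=[14,26,-8] → .
    (2,4)@(5, 9): e=[22,18,-8] → .
  covered (4 px):
    . . . . . . . . . . . .
    . . . . . . . . . . . .
    . X . . . . . . . . . .
    X X X . . . . . . . . .
    . . . . . . . . . . . .
T2:
  2·area = 28  (B↔C swapped to make it positive)
  edge (18, 8)→(14, 2): d=(-4,-6) top-left  bias=+0
  edge (14, 2)→(24, 10): d=(10,8) right/bottom  bias=-1
  edge (24, 10)→(18, 8): d=(-6,-2) top-left  bias=+0
    (1,1)@(3, 3): e=[-70,98,0] → .  [on edge]
    (7,1)@(15, 3): e=[2,2,24] → X
    (8,1)@(17, 3): e=[14,-14,28] → .
    (4,2)@(9, 5): e=[-42,70,0] → .  [on edge]
    (7,2)@(15, 5): e=[-6,22,12] → .
    (8,2)@(17, 5): e=[6,6,16] → X
    (9,2)@(19, 5): e=[18,-10,20] → .
    (7,3)@(15, 7): e=[-14,42,0] → .  [on edge]
    (8,3)@(17, 7): e=[-2,26,4] → .
    (9,3)@(19, 7): e=[10,10,8] → X
    (10,3)@(21, 7): e=[22,-6,12] → .
    (9,4)@(19, 9): e=[2,30,-4] → .
    (10,4)@(21, 9): e=[14,14,0] → X  [on edge]
  covered (4 px):
    . . . . . . . . . . . .
    . . . . . . . X . . . .
    . . . . . . . . X . . .
    . . . . . . . . . X . .
    . . . . . . . . . . X .
T3:
  2·area = 88
  edge (2, 6)→(14, 4): d=(12,-2) top-left  bias=+0
  edge (14, 4)→(22, 10): d=(8,6) right/bottom  bias=-1
  edge (22, 10)→(2, 6): d=(-20,-4) top-left  bias=+0
    (4,2)@(9, 5): e=[2,38,48] → X
    (5,2)@(11, 5): e=[6,26,56] → X
    (6,2)@(13, 5): e=[10,14,64] → X
    (7,2)@(15, 5): e=[14,2,72] → X
    (8,2)@(17, 5): e=[18,-10,80] → .
    (3,3)@(7, 7): e=[22,66,0] → X  [on edge]
    (8,3)@(17, 7): e=[42,6,40] → X
    (9,3)@(19, 7): e=[46,-6,48] → .
    (3,4)@(7, 9): e=[46,82,-40] → .
    (4,4)@(9, 9): e=[50,70,-32] → .
    (5,4)@(11, 9): e=[54,58,-24] → .
    (6,4)@(13, 9): e=[58,46,-16] → .
    (8,4)@(17, 9): e=[66,22,0] → X  [on edge]
  covered (12 px):
    . . . . . . . . . . . .
    . . . . . . . . . . . .
    . . . . X X X X . . . .
    . . . X X X X X X . . .
    . . . . . . . . X X . .

Final: [66,0,22]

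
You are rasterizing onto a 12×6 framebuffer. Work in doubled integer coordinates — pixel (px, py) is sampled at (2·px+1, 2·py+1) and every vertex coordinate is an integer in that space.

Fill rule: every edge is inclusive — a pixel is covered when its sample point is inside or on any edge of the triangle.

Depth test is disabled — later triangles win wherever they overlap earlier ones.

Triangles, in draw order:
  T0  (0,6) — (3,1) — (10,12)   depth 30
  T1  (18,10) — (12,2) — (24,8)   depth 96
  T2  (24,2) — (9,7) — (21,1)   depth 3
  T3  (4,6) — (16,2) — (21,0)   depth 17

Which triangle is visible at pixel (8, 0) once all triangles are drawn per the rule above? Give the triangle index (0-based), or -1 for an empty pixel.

T0:
  2·area = 68
  edge (0, 6)→(3, 1): d=(3,-5) inclusive
  edge (3, 1)→(10, 12): d=(7,11) inclusive
  edge (10, 12)→(0, 6): d=(-10,-6) inclusive
    (1,0)@(3, 1): e=[0,0,68] → █  [on edge]
    (2,0)@(5, 1): e=[10,-22,80] → ·
    (1,1)@(3, 3): e=[6,14,48] → █
    (2,1)@(5, 3): e=[16,-8,60] → ·
    (0,2)@(1, 5): e=[2,50,16] → █
    (2,2)@(5, 5): e=[22,6,40] → █
    (3,2)@(7, 5): e=[32,-16,52] → ·
    (0,3)@(1, 7): e=[8,64,-4] → ·
    (1,3)@(3, 7): e=[18,42,8] → █
    (3,3)@(7, 7): e=[38,-2,32] → ·
    (1,4)@(3, 9): e=[24,56,-12] → ·
    (2,4)@(5, 9): e=[34,34,0] → █  [on edge]
  covered (10 px):
    · █ · · · · · · · · · ·
    · █ · · · · · · · · · ·
    █ █ █ · · · · · · · · ·
    · █ █ · · · · · · · · ·
    · · █ █ · · · · · · · ·
    · · · · █ · · · · · · ·
T1:
  2·area = 60
  edge (18, 10)→(12, 2): d=(-6,-8) inclusive
  edge (12, 2)→(24, 8): d=(12,6) inclusive
  edge (24, 8)→(18, 10): d=(-6,2) inclusive
    (6,1)@(13, 3): e=[2,6,52] → █
    (7,1)@(15, 3): e=[18,-6,48] → ·
    (6,2)@(13, 5): e=[-10,30,40] → ·
    (7,2)@(15, 5): e=[6,18,36] → █
    (8,2)@(17, 5): e=[22,6,32] → █
    (9,2)@(19, 5): e=[38,-6,28] → ·
    (7,3)@(15, 7): e=[-6,42,24] → ·
    (8,3)@(17, 7): e=[10,30,20] → █
    (9,3)@(19, 7): e=[26,18,16] → █
    (10,3)@(21, 7): e=[42,6,12] → █
    (11,3)@(23, 7): e=[58,-6,8] → ·
    (8,4)@(17, 9): e=[-2,54,8] → ·
    (10,4)@(21, 9): e=[30,30,0] → █  [on edge]
    (7,5)@(15, 11): e=[-30,90,0] → ·  [on edge]
  covered (8 px):
    · · · · · · · · · · · ·
    · · · · · · █ · · · · ·
    · · · · · · · █ █ · · ·
    · · · · · · · · █ █ █ ·
    · · · · · · · · · █ █ ·
    · · · · · · · · · · · ·
T2:
  2·area = 30
  edge (24, 2)→(9, 7): d=(-15,5) inclusive
  edge (9, 7)→(21, 1): d=(12,-6) inclusive
  edge (21, 1)→(24, 2): d=(3,1) inclusive
    (10,0)@(21, 1): e=[30,0,0] → █  [on edge]
    (11,0)@(23, 1): e=[20,12,-2] → ·
    (8,1)@(17, 3): e=[20,0,10] → █  [on edge]
    (9,1)@(19, 3): e=[10,12,8] → █
    (10,1)@(21, 3): e=[0,24,6] → █  [on edge]
    (11,1)@(23, 3): e=[-10,36,4] → ·
    (6,2)@(13, 5): e=[10,0,20] → █  [on edge]
    (7,2)@(15, 5): e=[0,12,18] → █  [on edge]
    (8,2)@(17, 5): e=[-10,24,16] → ·
    (9,2)@(19, 5): e=[-20,36,14] → ·
    (10,2)@(21, 5): e=[-30,48,12] → ·
    (4,3)@(9, 7): e=[0,0,30] → █  [on edge]
    (1,4)@(3, 9): e=[0,-12,42] → ·  [on edge]
    (2,4)@(5, 9): e=[-10,0,40] → ·  [on edge]
    (0,5)@(1, 11): e=[-20,0,50] → ·  [on edge]
  covered (7 px):
    · · · · · · · · · · █ ·
    · · · · · · · · █ █ █ ·
    · · · · · · █ █ · · · ·
    · · · · █ · · · · · · ·
    · · · · · · · · · · · ·
    · · · · · · · · · · · ·
T3:
  2·area = 4  (B↔C swapped to make it positive)
  edge (4, 6)→(21, 0): d=(17,-6) inclusive
  edge (21, 0)→(16, 2): d=(-5,2) inclusive
  edge (16, 2)→(4, 6): d=(-12,4) inclusive
    (9,0)@(19, 1): e=[5,-1,0] → ·  [on edge]
    (6,1)@(13, 3): e=[3,1,0] → █  [on edge]
    (7,1)@(15, 3): e=[15,-3,-8] → ·
    (3,2)@(7, 5): e=[1,3,0] → █  [on edge]
    (4,2)@(9, 5): e=[13,-1,-8] → ·
    (6,2)@(13, 5): e=[37,-9,-24] → ·
    (0,3)@(1, 7): e=[-1,5,0] → ·  [on edge]
    (3,3)@(7, 7): e=[35,-7,-24] → ·
  covered (2 px):
    · · · · · · · · · · · ·
    · · · · · · █ · · · · ·
    · · · █ · · · · · · · ·
    · · · · · · · · · · · ·
    · · · · · · · · · · · ·
    · · · · · · · · · · · ·

Z-buffer (winner per pixel, '.' = empty):
  . 0 . . . . . . . . 2 .
  . 0 . . . . 3 . 2 2 2 .
  0 0 0 3 . . 2 2 1 . . .
  . 0 0 . 2 . . . 1 1 1 .
  . . 0 0 . . . . . 1 1 .
  . . . . 0 . . . . . . .

Result: -1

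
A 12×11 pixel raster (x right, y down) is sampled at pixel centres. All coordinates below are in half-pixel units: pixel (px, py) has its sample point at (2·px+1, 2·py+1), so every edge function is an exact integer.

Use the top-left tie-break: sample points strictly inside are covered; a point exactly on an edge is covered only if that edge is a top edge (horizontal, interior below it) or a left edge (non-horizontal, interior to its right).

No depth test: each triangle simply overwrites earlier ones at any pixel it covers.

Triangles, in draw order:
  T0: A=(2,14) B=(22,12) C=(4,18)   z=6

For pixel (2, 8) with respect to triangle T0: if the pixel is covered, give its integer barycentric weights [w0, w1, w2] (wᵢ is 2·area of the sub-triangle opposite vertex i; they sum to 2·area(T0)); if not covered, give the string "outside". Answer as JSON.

T0:
  2·area = 84
  edge (2, 14)→(22, 12): d=(20,-2) top-left  bias=+0
  edge (22, 12)→(4, 18): d=(-18,6) right/bottom  bias=-1
  edge (4, 18)→(2, 14): d=(-2,-4) top-left  bias=+0
    (6,6)@(13, 13): e=[2,36,46] → █
    (7,6)@(15, 13): e=[6,24,54] → █
    (8,6)@(17, 13): e=[10,12,62] → █
    (9,6)@(19, 13): e=[14,0,70] → ·  [on edge]
    (1,7)@(3, 15): e=[22,60,2] → █
    (2,7)@(5, 15): e=[26,48,10] → █
    (3,7)@(7, 15): e=[30,36,18] → █
    (4,7)@(9, 15): e=[34,24,26] → █
    (5,7)@(11, 15): e=[38,12,34] → █
    (6,7)@(13, 15): e=[42,0,42] → ·  [on edge]
    (7,7)@(15, 15): e=[46,-12,50] → ·
    (8,7)@(17, 15): e=[50,-24,58] → ·
    (3,8)@(7, 17): e=[70,0,14] → ·  [on edge]
    (0,9)@(1, 19): e=[98,0,-14] → ·  [on edge]
  covered (9 px):
    · · · · · · · · · · · ·
    · · · · · · · · · · · ·
    · · · · · · · · · · · ·
    · · · · · · · · · · · ·
    · · · · · · · · · · · ·
    · · · · · · · · · · · ·
    · · · · · · █ █ █ · · ·
    · █ █ █ █ █ · · · · · ·
    · · █ · · · · · · · · ·
    · · · · · · · · · · · ·
    · · · · · · · · · · · ·

Result: [12,6,66]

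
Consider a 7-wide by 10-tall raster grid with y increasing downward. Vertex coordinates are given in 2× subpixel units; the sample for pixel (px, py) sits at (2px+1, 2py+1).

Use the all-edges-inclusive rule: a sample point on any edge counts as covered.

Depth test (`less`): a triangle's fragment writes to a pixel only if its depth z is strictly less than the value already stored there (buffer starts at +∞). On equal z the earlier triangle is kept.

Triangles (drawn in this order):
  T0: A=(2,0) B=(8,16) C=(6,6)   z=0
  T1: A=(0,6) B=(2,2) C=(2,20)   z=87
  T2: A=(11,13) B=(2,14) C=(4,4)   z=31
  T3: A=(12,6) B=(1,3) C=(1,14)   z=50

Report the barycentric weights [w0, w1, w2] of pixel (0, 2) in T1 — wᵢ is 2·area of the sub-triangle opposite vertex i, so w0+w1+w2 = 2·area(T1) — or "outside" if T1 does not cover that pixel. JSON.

T0:
  2·area = 28  (B↔C swapped to make it positive)
  edge (2, 0)→(6, 6): d=(4,6) inclusive
  edge (6, 6)→(8, 16): d=(2,10) inclusive
  edge (8, 16)→(2, 0): d=(-6,-16) inclusive
    (2,0)@(5, 1): e=[-14,0,42] → .  [on edge]
    (2,2)@(5, 5): e=[2,8,18] → X
    (3,2)@(7, 5): e=[-10,-12,50] → .
    (2,3)@(5, 7): e=[10,12,6] → X
    (3,3)@(7, 7): e=[-2,-8,38] → .
    (2,4)@(5, 9): e=[18,16,-6] → .
    (3,5)@(7, 11): e=[14,0,14] → X  [on edge]
    (4,5)@(9, 11): e=[2,-20,46] → .
    (3,6)@(7, 13): e=[22,4,2] → X
    (4,6)@(9, 13): e=[10,-16,34] → .
    (3,7)@(7, 15): e=[30,8,-10] → .
  covered (4 px):
    . . . . . . .
    . . . . . . .
    . . X . . . .
    . . X . . . .
    . . . . . . .
    . . . X . . .
    . . . X . . .
    . . . . . . .
    . . . . . . .
    . . . . . . .
T1:
  2·area = 36
  edge (0, 6)→(2, 2): d=(2,-4) inclusive
  edge (2, 2)→(2, 20): d=(0,18) inclusive
  edge (2, 20)→(0, 6): d=(-2,-14) inclusive
    (0,2)@(1, 5): e=[2,18,16] → X
    (1,2)@(3, 5): e=[10,-18,44] → .
    (0,3)@(1, 7): e=[6,18,12] → X
    (1,3)@(3, 7): e=[14,-18,40] → .
    (0,4)@(1, 9): e=[10,18,8] → X
    (1,4)@(3, 9): e=[18,-18,36] → .
    (0,5)@(1, 11): e=[14,18,4] → X
    (1,5)@(3, 11): e=[22,-18,32] → .
    (0,6)@(1, 13): e=[18,18,0] → X  [on edge]
    (1,6)@(3, 13): e=[26,-18,28] → .
    (0,7)@(1, 15): e=[22,18,-4] → .
  covered (5 px):
    . . . . . . .
    . . . . . . .
    X . . . . . .
    X . . . . . .
    X . . . . . .
    X . . . . . .
    X . . . . . .
    . . . . . . .
    . . . . . . .
    . . . . . . .
T2:
  2·area = 88
  edge (11, 13)→(2, 14): d=(-9,1) inclusive
  edge (2, 14)→(4, 4): d=(2,-10) inclusive
  edge (4, 4)→(11, 13): d=(7,9) inclusive
    (2,3)@(5, 7): e=[60,16,12] → X
    (3,3)@(7, 7): e=[58,36,-6] → .
    (1,4)@(3, 9): e=[44,0,44] → X  [on edge]
    (3,4)@(7, 9): e=[40,40,8] → X
    (4,4)@(9, 9): e=[38,60,-10] → .
    (1,5)@(3, 11): e=[26,4,58] → X
    (4,5)@(9, 11): e=[20,64,4] → X
    (5,5)@(11, 11): e=[18,84,-14] → .
    (1,6)@(3, 13): e=[8,8,72] → X
    (5,6)@(11, 13): e=[0,88,0] → X  [on edge]
    (6,6)@(13, 13): e=[-2,108,-18] → .
    (1,7)@(3, 15): e=[-10,12,86] → .
    (0,9)@(1, 19): e=[-44,0,132] → .  [on edge]
  covered (13 px):
    . . . . . . .
    . . . . . . .
    . . . . . . .
    . . X . . . .
    . X X X . . .
    . X X X X . .
    . X X X X X .
    . . . . . . .
    . . . . . . .
    . . . . . . .
T3:
  2·area = 121  (B↔C swapped to make it positive)
  edge (12, 6)→(1, 14): d=(-11,8) inclusive
  edge (1, 14)→(1, 3): d=(0,-11) inclusive
  edge (1, 3)→(12, 6): d=(11,3) inclusive
    (0,0)@(1, 1): e=[143,0,-22] → .  [on edge]
    (0,1)@(1, 3): e=[121,0,0] → X  [on edge]
    (1,1)@(3, 3): e=[105,22,-6] → .
    (0,2)@(1, 5): e=[99,0,22] → X  [on edge]
    (1,2)@(3, 5): e=[83,22,16] → X
    (2,2)@(5, 5): e=[67,44,10] → X
    (3,2)@(7, 5): e=[51,66,4] → X
    (4,2)@(9, 5): e=[35,88,-2] → .
    (0,3)@(1, 7): e=[77,0,44] → X  [on edge]
    (4,3)@(9, 7): e=[13,88,20] → X
    (5,3)@(11, 7): e=[-3,110,14] → .
    (0,4)@(1, 9): e=[55,0,66] → X  [on edge]
    (0,5)@(1, 11): e=[33,0,88] → X  [on edge]
    (0,6)@(1, 13): e=[11,0,110] → X  [on edge]
    (0,7)@(1, 15): e=[-11,0,132] → .  [on edge]
    (0,8)@(1, 17): e=[-33,0,154] → .  [on edge]
    (0,9)@(1, 19): e=[-55,0,176] → .  [on edge]
  covered (18 px):
    . . . . . . .
    X . . . . . .
    X X X X . . .
    X X X X X . .
    X X X X . . .
    X X X . . . .
    X . . . . . .
    . . . . . . .
    . . . . . . .
    . . . . . . .

Answer: [18,16,2]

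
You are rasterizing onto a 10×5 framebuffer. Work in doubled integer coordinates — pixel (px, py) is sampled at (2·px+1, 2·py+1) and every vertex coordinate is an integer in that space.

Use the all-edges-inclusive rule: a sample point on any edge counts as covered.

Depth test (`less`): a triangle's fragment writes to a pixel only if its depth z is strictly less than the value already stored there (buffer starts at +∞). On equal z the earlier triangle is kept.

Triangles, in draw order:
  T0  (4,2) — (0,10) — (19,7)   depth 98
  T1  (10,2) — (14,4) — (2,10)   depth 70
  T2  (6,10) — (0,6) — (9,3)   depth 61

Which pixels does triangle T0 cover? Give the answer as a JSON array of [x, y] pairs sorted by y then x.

T0:
  2·area = 140  (B↔C swapped to make it positive)
  edge (4, 2)→(19, 7): d=(15,5) inclusive
  edge (19, 7)→(0, 10): d=(-19,3) inclusive
  edge (0, 10)→(4, 2): d=(4,-8) inclusive
    (0,0)@(1, 1): e=[0,168,-28] → ·  [on edge]
    (2,1)@(5, 3): e=[10,118,12] → █
    (3,1)@(7, 3): e=[0,112,28] → █  [on edge]
    (4,1)@(9, 3): e=[-10,106,44] → ·
    (1,2)@(3, 5): e=[50,86,4] → █
    (4,2)@(9, 5): e=[20,68,52] → █
    (5,2)@(11, 5): e=[10,62,68] → █
    (6,2)@(13, 5): e=[0,56,84] → █  [on edge]
    (7,2)@(15, 5): e=[-10,50,100] → ·
    (1,3)@(3, 7): e=[80,48,12] → █
    (7,3)@(15, 7): e=[20,12,108] → █
    (8,3)@(17, 7): e=[10,6,124] → █
    (9,3)@(19, 7): e=[0,0,140] → █  [on edge]
  covered (20 px):
    · · · · · · · · · ·
    · · █ █ · · · · · ·
    · █ █ █ █ █ █ · · ·
    · █ █ █ █ █ █ █ █ █
    █ █ █ · · · · · · ·
T1:
  2·area = 48
  edge (10, 2)→(14, 4): d=(4,2) inclusive
  edge (14, 4)→(2, 10): d=(-12,6) inclusive
  edge (2, 10)→(10, 2): d=(8,-8) inclusive
    (5,0)@(11, 1): e=[-6,54,0] → ·  [on edge]
    (4,1)@(9, 3): e=[6,42,0] → █  [on edge]
    (5,1)@(11, 3): e=[2,30,16] → █
    (6,1)@(13, 3): e=[-2,18,32] → ·
    (3,2)@(7, 5): e=[18,30,0] → █  [on edge]
    (6,2)@(13, 5): e=[6,-6,48] → ·
    (2,3)@(5, 7): e=[30,18,0] → █  [on edge]
    (4,3)@(9, 7): e=[22,-6,32] → ·
    (5,3)@(11, 7): e=[18,-18,48] → ·
    (1,4)@(3, 9): e=[42,6,0] → █  [on edge]
    (2,4)@(5, 9): e=[38,-6,16] → ·
    (3,4)@(7, 9): e=[34,-18,32] → ·
  covered (8 px):
    · · · · · · · · · ·
    · · · · █ █ · · · ·
    · · · █ █ █ · · · ·
    · · █ █ · · · · · ·
    · █ · · · · · · · ·
T2:
  2·area = 54
  edge (6, 10)→(0, 6): d=(-6,-4) inclusive
  edge (0, 6)→(9, 3): d=(9,-3) inclusive
  edge (9, 3)→(6, 10): d=(-3,7) inclusive
    (7,0)@(15, 1): e=[90,0,-36] → ·  [on edge]
    (4,1)@(9, 3): e=[54,0,0] → █  [on edge]
    (5,1)@(11, 3): e=[62,6,-14] → ·
    (1,2)@(3, 5): e=[18,0,36] → █  [on edge]
    (2,2)@(5, 5): e=[26,6,22] → █
    (3,2)@(7, 5): e=[34,12,8] → █
    (4,2)@(9, 5): e=[42,18,-6] → ·
    (1,3)@(3, 7): e=[6,18,30] → █
    (4,3)@(9, 7): e=[30,36,-12] → ·
    (1,4)@(3, 9): e=[-6,36,24] → ·
    (2,4)@(5, 9): e=[2,42,10] → █
    (3,4)@(7, 9): e=[10,48,-4] → ·
  covered (8 px):
    · · · · · · · · · ·
    · · · · █ · · · · ·
    · █ █ █ · · · · · ·
    · █ █ █ · · · · · ·
    · · █ · · · · · · ·

Final: [[2,1],[3,1],[1,2],[2,2],[3,2],[4,2],[5,2],[6,2],[1,3],[2,3],[3,3],[4,3],[5,3],[6,3],[7,3],[8,3],[9,3],[0,4],[1,4],[2,4]]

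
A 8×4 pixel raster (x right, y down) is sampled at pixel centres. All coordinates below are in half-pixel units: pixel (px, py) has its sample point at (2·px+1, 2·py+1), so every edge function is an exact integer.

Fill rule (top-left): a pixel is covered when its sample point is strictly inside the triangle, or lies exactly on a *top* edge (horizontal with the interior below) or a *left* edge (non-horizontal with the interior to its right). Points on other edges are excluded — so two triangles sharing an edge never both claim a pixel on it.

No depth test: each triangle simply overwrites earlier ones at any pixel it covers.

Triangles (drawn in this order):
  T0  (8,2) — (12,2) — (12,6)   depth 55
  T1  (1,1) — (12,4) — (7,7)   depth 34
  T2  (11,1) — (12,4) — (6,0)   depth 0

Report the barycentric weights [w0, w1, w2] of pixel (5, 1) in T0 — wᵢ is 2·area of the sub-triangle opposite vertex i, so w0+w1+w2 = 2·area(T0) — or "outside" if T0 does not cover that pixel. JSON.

T0:
  2·area = 16
  edge (8, 2)→(12, 2): d=(4,0) top-left  bias=+0
  edge (12, 2)→(12, 6): d=(0,4) right/bottom  bias=-1
  edge (12, 6)→(8, 2): d=(-4,-4) top-left  bias=+0
    (3,0)@(7, 1): e=[-4,20,0] → ·  [on edge]
    (4,1)@(9, 3): e=[4,12,0] → █  [on edge]
    (5,1)@(11, 3): e=[4,4,8] → █
    (6,1)@(13, 3): e=[4,-4,16] → ·
    (4,2)@(9, 5): e=[12,12,-8] → ·
    (5,2)@(11, 5): e=[12,4,0] → █  [on edge]
    (6,2)@(13, 5): e=[12,-4,8] → ·
    (5,3)@(11, 7): e=[20,4,-8] → ·
    (6,3)@(13, 7): e=[20,-4,0] → ·  [on edge]
  covered (3 px):
    · · · · · · · ·
    · · · · █ █ · ·
    · · · · · █ · ·
    · · · · · · · ·
T1:
  2·area = 48
  edge (1, 1)→(12, 4): d=(11,3) right/bottom  bias=-1
  edge (12, 4)→(7, 7): d=(-5,3) right/bottom  bias=-1
  edge (7, 7)→(1, 1): d=(-6,-6) top-left  bias=+0
    (0,0)@(1, 1): e=[0,48,0] → ·  [on edge]
    (1,1)@(3, 3): e=[16,32,0] → █  [on edge]
    (2,1)@(5, 3): e=[10,26,12] → █
    (3,1)@(7, 3): e=[4,20,24] → █
    (4,1)@(9, 3): e=[-2,14,36] → ·
    (1,2)@(3, 5): e=[38,22,-12] → ·
    (2,2)@(5, 5): e=[32,16,0] → █  [on edge]
    (4,2)@(9, 5): e=[20,4,24] → █
    (5,2)@(11, 5): e=[14,-2,36] → ·
    (2,3)@(5, 7): e=[54,6,-12] → ·
    (3,3)@(7, 7): e=[48,0,0] → ·  [on edge]
    (4,3)@(9, 7): e=[42,-6,12] → ·
  covered (6 px):
    · · · · · · · ·
    · █ █ █ · · · ·
    · · █ █ █ · · ·
    · · · · · · · ·
T2:
  2·area = 14
  edge (11, 1)→(12, 4): d=(1,3) right/bottom  bias=-1
  edge (12, 4)→(6, 0): d=(-6,-4) top-left  bias=+0
  edge (6, 0)→(11, 1): d=(5,1) right/bottom  bias=-1
    (4,0)@(9, 1): e=[6,6,2] → █
    (5,0)@(11, 1): e=[0,14,0] → ·  [on edge]
    (4,1)@(9, 3): e=[8,-6,12] → ·
    (5,1)@(11, 3): e=[2,2,10] → █
    (6,1)@(13, 3): e=[-4,10,8] → ·
    (5,2)@(11, 5): e=[4,-10,20] → ·
    (6,3)@(13, 7): e=[0,-14,28] → ·  [on edge]
  covered (2 px):
    · · · · █ · · ·
    · · · · · █ · ·
    · · · · · · · ·
    · · · · · · · ·

Result: [4,8,4]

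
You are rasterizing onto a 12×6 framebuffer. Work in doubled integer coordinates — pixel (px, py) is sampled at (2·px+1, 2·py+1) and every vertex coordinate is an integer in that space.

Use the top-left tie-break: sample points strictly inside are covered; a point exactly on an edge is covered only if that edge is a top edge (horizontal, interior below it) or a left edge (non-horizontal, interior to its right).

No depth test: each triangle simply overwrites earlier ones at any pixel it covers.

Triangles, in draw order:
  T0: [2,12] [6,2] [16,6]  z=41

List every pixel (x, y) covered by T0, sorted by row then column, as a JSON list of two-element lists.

T0:
  2·area = 116
  edge (2, 12)→(6, 2): d=(4,-10) top-left  bias=+0
  edge (6, 2)→(16, 6): d=(10,4) right/bottom  bias=-1
  edge (16, 6)→(2, 12): d=(-14,6) right/bottom  bias=-1
    (3,1)@(7, 3): e=[14,6,96] → #
    (4,1)@(9, 3): e=[34,-2,84] → ·
    (11,1)@(23, 3): e=[174,-58,0] → ·  [on edge]
    (2,2)@(5, 5): e=[2,34,80] → #
    (4,2)@(9, 5): e=[42,18,56] → #
    (5,2)@(11, 5): e=[62,10,44] → #
    (6,2)@(13, 5): e=[82,2,32] → #
    (7,2)@(15, 5): e=[102,-6,20] → ·
    (2,3)@(5, 7): e=[10,54,52] → #
    (7,3)@(15, 7): e=[110,14,-8] → ·
    (2,4)@(5, 9): e=[18,74,24] → #
    (4,4)@(9, 9): e=[58,58,0] → ·  [on edge]
  covered (14 px):
    · · · · · · · · · · · ·
    · · · # · · · · · · · ·
    · · # # # # # · · · · ·
    · · # # # # # · · · · ·
    · · # # · · · · · · · ·
    · # · · · · · · · · · ·

Result: [[3,1],[2,2],[3,2],[4,2],[5,2],[6,2],[2,3],[3,3],[4,3],[5,3],[6,3],[2,4],[3,4],[1,5]]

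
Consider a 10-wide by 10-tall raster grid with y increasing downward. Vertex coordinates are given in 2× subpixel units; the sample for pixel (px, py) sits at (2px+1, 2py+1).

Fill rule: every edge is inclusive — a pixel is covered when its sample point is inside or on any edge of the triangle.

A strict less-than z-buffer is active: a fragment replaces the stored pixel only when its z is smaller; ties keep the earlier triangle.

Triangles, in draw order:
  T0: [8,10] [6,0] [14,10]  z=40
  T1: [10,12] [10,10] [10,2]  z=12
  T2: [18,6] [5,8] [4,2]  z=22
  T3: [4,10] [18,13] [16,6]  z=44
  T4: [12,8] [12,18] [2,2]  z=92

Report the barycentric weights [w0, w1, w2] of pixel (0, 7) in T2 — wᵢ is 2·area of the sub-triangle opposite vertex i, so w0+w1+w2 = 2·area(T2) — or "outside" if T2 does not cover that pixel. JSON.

T0:
  2·area = 60
  edge (8, 10)→(6, 0): d=(-2,-10) inclusive
  edge (6, 0)→(14, 10): d=(8,10) inclusive
  edge (14, 10)→(8, 10): d=(-6,0) inclusive
    (3,1)@(7, 3): e=[4,14,42] → #
    (4,1)@(9, 3): e=[24,-6,42] → ·
    (3,2)@(7, 5): e=[0,30,30] → #  [on edge]
    (4,2)@(9, 5): e=[20,10,30] → #
    (5,2)@(11, 5): e=[40,-10,30] → ·
    (3,3)@(7, 7): e=[-4,46,18] → ·
    (4,3)@(9, 7): e=[16,26,18] → #
    (5,3)@(11, 7): e=[36,6,18] → #
    (6,3)@(13, 7): e=[56,-14,18] → ·
    (4,4)@(9, 9): e=[12,42,6] → #
    (6,4)@(13, 9): e=[52,2,6] → #
    (7,4)@(15, 9): e=[72,-18,6] → ·
    (4,7)@(9, 15): e=[0,90,-30] → ·  [on edge]
  covered (8 px):
    · · · · · · · · · ·
    · · · # · · · · · ·
    · · · # # · · · · ·
    · · · · # # · · · ·
    · · · · # # # · · ·
    · · · · · · · · · ·
    · · · · · · · · · ·
    · · · · · · · · · ·
    · · · · · · · · · ·
    · · · · · · · · · ·
T1:
  degenerate (2·area = 0) — covers nothing
T2:
  2·area = 80
  edge (18, 6)→(5, 8): d=(-13,2) inclusive
  edge (5, 8)→(4, 2): d=(-1,-6) inclusive
  edge (4, 2)→(18, 6): d=(14,4) inclusive
    (2,1)@(5, 3): e=[65,5,10] → #
    (3,1)@(7, 3): e=[61,17,2] → #
    (4,1)@(9, 3): e=[57,29,-6] → ·
    (2,2)@(5, 5): e=[39,3,38] → #
    (4,2)@(9, 5): e=[31,27,22] → #
    (5,2)@(11, 5): e=[27,39,14] → #
    (6,2)@(13, 5): e=[23,51,6] → #
    (7,2)@(15, 5): e=[19,63,-2] → ·
    (2,3)@(5, 7): e=[13,1,66] → #
    (6,3)@(13, 7): e=[-3,49,34] → ·
    (2,4)@(5, 9): e=[-13,-1,94] → ·
    (3,4)@(7, 9): e=[-17,11,86] → ·
  covered (11 px):
    · · · · · · · · · ·
    · · # # · · · · · ·
    · · # # # # # · · ·
    · · # # # # · · · ·
    · · · · · · · · · ·
    · · · · · · · · · ·
    · · · · · · · · · ·
    · · · · · · · · · ·
    · · · · · · · · · ·
    · · · · · · · · · ·
T3:
  2·area = 92  (B↔C swapped to make it positive)
  edge (4, 10)→(16, 6): d=(12,-4) inclusive
  edge (16, 6)→(18, 13): d=(2,7) inclusive
  edge (18, 13)→(4, 10): d=(-14,-3) inclusive
    (9,2)@(19, 5): e=[0,-23,115] → ·  [on edge]
    (6,3)@(13, 7): e=[0,23,69] → #  [on edge]
    (7,3)@(15, 7): e=[8,9,75] → #
    (8,3)@(17, 7): e=[16,-5,81] → ·
    (3,4)@(7, 9): e=[0,69,23] → #  [on edge]
    (4,4)@(9, 9): e=[8,55,29] → #
    (5,4)@(11, 9): e=[16,41,35] → #
    (8,4)@(17, 9): e=[40,-1,53] → ·
    (0,5)@(1, 11): e=[0,115,-23] → ·  [on edge]
    (3,5)@(7, 11): e=[24,73,-5] → ·
    (4,5)@(9, 11): e=[32,59,1] → #
    (8,5)@(17, 11): e=[64,3,25] → #
  covered (12 px):
    · · · · · · · · · ·
    · · · · · · · · · ·
    · · · · · · · · · ·
    · · · · · · # # · ·
    · · · # # # # # · ·
    · · · · # # # # # ·
    · · · · · · · · · ·
    · · · · · · · · · ·
    · · · · · · · · · ·
    · · · · · · · · · ·
T4:
  2·area = 100
  edge (12, 8)→(12, 18): d=(0,10) inclusive
  edge (12, 18)→(2, 2): d=(-10,-16) inclusive
  edge (2, 2)→(12, 8): d=(10,6) inclusive
    (1,1)@(3, 3): e=[90,6,4] → #
    (2,1)@(5, 3): e=[70,38,-8] → ·
    (1,2)@(3, 5): e=[90,-14,24] → ·
    (2,2)@(5, 5): e=[70,18,12] → #
    (3,2)@(7, 5): e=[50,50,0] → #  [on edge]
    (4,2)@(9, 5): e=[30,82,-12] → ·
    (2,3)@(5, 7): e=[70,-2,32] → ·
    (3,3)@(7, 7): e=[50,30,20] → #
    (4,3)@(9, 7): e=[30,62,8] → #
    (5,3)@(11, 7): e=[10,94,-4] → ·
    (3,4)@(7, 9): e=[50,10,40] → #
    (5,4)@(11, 9): e=[10,74,16] → #
    (8,5)@(17, 11): e=[-50,150,0] → ·  [on edge]
  covered (13 px):
    · · · · · · · · · ·
    · # · · · · · · · ·
    · · # # · · · · · ·
    · · · # # · · · · ·
    · · · # # # · · · ·
    · · · · # # · · · ·
    · · · · # # · · · ·
    · · · · · # · · · ·
    · · · · · · · · · ·
    · · · · · · · · · ·

Result: "outside"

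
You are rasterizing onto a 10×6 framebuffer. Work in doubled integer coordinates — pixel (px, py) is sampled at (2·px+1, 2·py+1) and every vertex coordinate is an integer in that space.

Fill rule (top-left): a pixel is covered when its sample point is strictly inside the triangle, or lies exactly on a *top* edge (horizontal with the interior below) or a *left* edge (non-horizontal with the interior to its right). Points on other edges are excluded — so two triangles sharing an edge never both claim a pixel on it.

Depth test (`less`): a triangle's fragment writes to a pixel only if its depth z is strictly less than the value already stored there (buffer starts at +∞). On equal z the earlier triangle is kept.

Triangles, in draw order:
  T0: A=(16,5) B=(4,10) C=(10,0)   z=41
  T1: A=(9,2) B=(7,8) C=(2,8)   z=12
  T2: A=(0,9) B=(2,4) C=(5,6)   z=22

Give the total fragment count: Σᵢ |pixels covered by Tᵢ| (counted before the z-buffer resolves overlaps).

T0:
  2·area = 90
  edge (16, 5)→(4, 10): d=(-12,5) right/bottom  bias=-1
  edge (4, 10)→(10, 0): d=(6,-10) top-left  bias=+0
  edge (10, 0)→(16, 5): d=(6,5) right/bottom  bias=-1
    (5,0)@(11, 1): e=[73,16,1] → X
    (6,0)@(13, 1): e=[63,36,-9] → .
    (4,1)@(9, 3): e=[59,8,23] → X
    (6,1)@(13, 3): e=[39,48,3] → X
    (7,1)@(15, 3): e=[29,68,-7] → .
    (3,2)@(7, 5): e=[45,0,45] → X  [on edge]
    (7,2)@(15, 5): e=[5,80,5] → X
    (8,2)@(17, 5): e=[-5,100,-5] → .
    (3,3)@(7, 7): e=[21,12,57] → X
    (6,3)@(13, 7): e=[-9,72,27] → .
    (7,3)@(15, 7): e=[-19,92,17] → .
    (2,4)@(5, 9): e=[7,4,79] → X
  covered (13 px):
    . . . . . X . . . .
    . . . . X X X . . .
    . . . X X X X X . .
    . . . X X X . . . .
    . . X . . . . . . .
    . . . . . . . . . .
T1:
  2·area = 30
  edge (9, 2)→(7, 8): d=(-2,6) right/bottom  bias=-1
  edge (7, 8)→(2, 8): d=(-5,0) right/bottom  bias=-1
  edge (2, 8)→(9, 2): d=(7,-6) top-left  bias=+0
    (3,2)@(7, 5): e=[6,15,9] → X
    (4,2)@(9, 5): e=[-6,15,21] → .
    (2,3)@(5, 7): e=[14,5,11] → X
    (4,3)@(9, 7): e=[-10,5,35] → .
    (2,4)@(5, 9): e=[10,-5,25] → .
    (3,4)@(7, 9): e=[-2,-5,37] → .
  covered (3 px):
    . . . . . . . . . .
    . . . . . . . . . .
    . . . X . . . . . .
    . . X X . . . . . .
    . . . . . . . . . .
    . . . . . . . . . .
T2:
  2·area = 19
  edge (0, 9)→(2, 4): d=(2,-5) top-left  bias=+0
  edge (2, 4)→(5, 6): d=(3,2) right/bottom  bias=-1
  edge (5, 6)→(0, 9): d=(-5,3) right/bottom  bias=-1
    (1,2)@(3, 5): e=[7,1,11] → X
    (2,2)@(5, 5): e=[17,-3,5] → .
    (0,3)@(1, 7): e=[1,11,7] → X
    (2,3)@(5, 7): e=[21,3,-5] → .
    (0,4)@(1, 9): e=[5,17,-3] → .
    (1,4)@(3, 9): e=[15,13,-9] → .
  covered (3 px):
    . . . . . . . . . .
    . . . . . . . . . .
    . X . . . . . . . .
    X X . . . . . . . .
    . . . . . . . . . .
    . . . . . . . . . .

Final: 19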